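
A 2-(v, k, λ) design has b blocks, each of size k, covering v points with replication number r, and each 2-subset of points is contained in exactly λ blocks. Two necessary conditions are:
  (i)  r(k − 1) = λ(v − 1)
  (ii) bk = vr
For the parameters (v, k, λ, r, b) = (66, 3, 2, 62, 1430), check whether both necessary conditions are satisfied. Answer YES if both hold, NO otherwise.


Condition (i): r(k − 1) = 62·2 = 124; λ(v − 1) = 2·65 = 130. Match? NO.
Condition (ii): bk = 1430·3 = 4290; vr = 66·62 = 4092. Match? NO.
Both conditions hold? NO.

NO


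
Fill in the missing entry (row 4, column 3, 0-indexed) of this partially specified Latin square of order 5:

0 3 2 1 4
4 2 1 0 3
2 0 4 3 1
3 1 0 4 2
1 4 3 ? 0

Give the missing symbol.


Row 4 contains symbols [0, 1, 3, 4] — missing [2].
Column 3 contains symbols [0, 1, 3, 4] — missing [2].
The missing symbol must appear in both missing sets; intersection = [2].
Therefore the hidden value is 2.

Missing value = 2.


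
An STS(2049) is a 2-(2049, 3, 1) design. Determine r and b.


An STS(v) is a 2-(v, 3, 1) BIBD: block size k = 3, λ = 1.
Replication: r(k − 1) = λ(v − 1) ⇒ r·2 = 2049 − 1 = 2048 ⇒ r = 1024.
Block count: bk = vr ⇒ b·3 = 2049·1024 = 2098176 ⇒ b = 699392.

r = 1024, b = 699392.


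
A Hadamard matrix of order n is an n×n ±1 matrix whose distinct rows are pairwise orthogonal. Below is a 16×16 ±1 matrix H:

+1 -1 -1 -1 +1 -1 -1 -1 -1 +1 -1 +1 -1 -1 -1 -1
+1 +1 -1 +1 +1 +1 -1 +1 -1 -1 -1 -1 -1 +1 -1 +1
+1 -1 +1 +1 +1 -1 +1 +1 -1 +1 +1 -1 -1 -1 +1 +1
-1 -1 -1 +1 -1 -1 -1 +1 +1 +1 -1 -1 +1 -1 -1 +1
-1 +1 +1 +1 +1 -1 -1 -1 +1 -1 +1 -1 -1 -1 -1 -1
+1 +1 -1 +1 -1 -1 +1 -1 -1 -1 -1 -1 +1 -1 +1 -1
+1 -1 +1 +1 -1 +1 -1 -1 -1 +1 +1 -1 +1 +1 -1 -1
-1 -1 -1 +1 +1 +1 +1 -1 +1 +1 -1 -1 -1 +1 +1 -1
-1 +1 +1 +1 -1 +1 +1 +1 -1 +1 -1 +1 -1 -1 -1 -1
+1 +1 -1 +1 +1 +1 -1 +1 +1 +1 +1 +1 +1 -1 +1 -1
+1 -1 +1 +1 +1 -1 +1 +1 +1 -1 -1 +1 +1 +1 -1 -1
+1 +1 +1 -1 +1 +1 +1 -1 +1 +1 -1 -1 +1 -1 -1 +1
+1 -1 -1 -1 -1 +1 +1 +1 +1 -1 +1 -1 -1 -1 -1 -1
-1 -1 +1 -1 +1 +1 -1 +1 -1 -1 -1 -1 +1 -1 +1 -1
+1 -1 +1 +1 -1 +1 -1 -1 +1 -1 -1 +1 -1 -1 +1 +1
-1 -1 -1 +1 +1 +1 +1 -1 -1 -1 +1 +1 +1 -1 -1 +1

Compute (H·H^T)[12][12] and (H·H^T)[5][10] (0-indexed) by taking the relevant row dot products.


Row 5 of H: [1, 1, -1, 1, -1, -1, 1, -1, -1, -1, -1, -1, 1, -1, 1, -1].
Row 10 of H: [1, -1, 1, 1, 1, -1, 1, 1, 1, -1, -1, 1, 1, 1, -1, -1].
Row 12 of H: [1, -1, -1, -1, -1, 1, 1, 1, 1, -1, 1, -1, -1, -1, -1, -1].
(H·H^T)[12][12] = Σ_j H[12][j]·H[12][j] = (1)² + (-1)² + (-1)² + (-1)² + (-1)² + (1)² + (1)² + (1)² + (1)² + (-1)² + (1)² + (-1)² + (-1)² + (-1)² + (-1)² + (-1)² = 1 + 1 + 1 + 1 + 1 + 1 + 1 + 1 + 1 + 1 + 1 + 1 + 1 + 1 + 1 + 1 = 16.
(H·H^T)[5][10] = Σ_j H[5][j]·H[10][j] = (1)·(1) + (1)·(-1) + (-1)·(1) + (1)·(1) + (-1)·(1) + (-1)·(-1) + (1)·(1) + (-1)·(1) + (-1)·(1) + (-1)·(-1) + (-1)·(-1) + (-1)·(1) + (1)·(1) + (-1)·(1) + (1)·(-1) + (-1)·(-1) = 1 + -1 + -1 + 1 + -1 + 1 + 1 + -1 + -1 + 1 + 1 + -1 + 1 + -1 + -1 + 1 = 0.
So rows 5 and 10 are orthogonal; the diagonal entry equals n = 16.

(12,12) entry = 16; (5,10) entry = 0.


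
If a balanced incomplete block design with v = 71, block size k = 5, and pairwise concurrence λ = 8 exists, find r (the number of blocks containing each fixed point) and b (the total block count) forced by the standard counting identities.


Any 2-(v, k, λ) BIBD satisfies two necessary conditions:
  (i)  Each point sits in r blocks, and counting incidences through any fixed point gives r(k − 1) = λ(v − 1), so r = λ(v − 1)/(k − 1).
  (ii) Total incidences bk = vr, so b = vr/k.
Step 1: r = λ(v − 1)/(k − 1) = 8·(71 − 1)/(5 − 1) = 8·70/4 = 560/4 = 140.
Step 2: b = vr/k = 71·140/5 = 9940/5 = 1988.
Check integrality: r = 140 ∈ Z ✓, b = 1988 ∈ Z ✓.
(These identities are necessary conditions: they determine r and b for any design with these parameters, but do not by themselves prove that one exists.)

r = 140, b = 1988.


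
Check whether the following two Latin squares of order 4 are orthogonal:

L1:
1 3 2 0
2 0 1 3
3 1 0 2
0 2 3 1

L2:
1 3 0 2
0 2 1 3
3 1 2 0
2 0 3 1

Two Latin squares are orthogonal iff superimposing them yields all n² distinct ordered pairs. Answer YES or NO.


Form the n² = 16 superimposed pairs (L1[i][j], L2[i][j]), row by row (rows and columns indexed from 0):
row 0: (1,1) (3,3) (2,0) (0,2)
row 1: (2,0) (0,2) (1,1) (3,3)
row 2: (3,3) (1,1) (0,2) (2,0)
row 3: (0,2) (2,0) (3,3) (1,1)
Orthogonality requires all 16 pairs distinct.
But the pair (2,0) repeats: cell (0,2) has L1 = 2, L2 = 0, and cell (1,0) has L1 = 2, L2 = 0.
A repeated pair means some other pair never occurs (only 4 distinct pairs out of 16), so the squares are not orthogonal.
Conclusion: NO.

NO


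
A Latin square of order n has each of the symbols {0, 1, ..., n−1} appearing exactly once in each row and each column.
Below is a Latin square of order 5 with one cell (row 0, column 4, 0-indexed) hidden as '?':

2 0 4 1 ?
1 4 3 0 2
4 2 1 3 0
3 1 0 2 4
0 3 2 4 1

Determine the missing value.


Row 0 contains symbols [0, 1, 2, 4] — missing [3].
Column 4 contains symbols [0, 1, 2, 4] — missing [3].
The missing symbol must appear in both missing sets; intersection = [3].
Therefore the hidden value is 3.

Missing value = 3.


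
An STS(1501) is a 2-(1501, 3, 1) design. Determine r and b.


An STS(v) is a 2-(v, 3, 1) BIBD: block size k = 3, λ = 1.
Replication: r(k − 1) = λ(v − 1) ⇒ r·2 = 1501 − 1 = 1500 ⇒ r = 750.
Block count: bk = vr ⇒ b·3 = 1501·750 = 1125750 ⇒ b = 375250.

r = 750, b = 375250.


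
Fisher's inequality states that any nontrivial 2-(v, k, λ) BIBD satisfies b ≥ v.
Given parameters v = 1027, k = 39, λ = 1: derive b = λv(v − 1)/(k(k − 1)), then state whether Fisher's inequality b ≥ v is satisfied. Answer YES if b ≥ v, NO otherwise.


b = λv(v − 1)/(k(k − 1)) = 1·1027·1026/(39·38) = 1053702/1482 = 711.
Compare with v = 1027: b < v, so Fisher's inequality fails.

NO


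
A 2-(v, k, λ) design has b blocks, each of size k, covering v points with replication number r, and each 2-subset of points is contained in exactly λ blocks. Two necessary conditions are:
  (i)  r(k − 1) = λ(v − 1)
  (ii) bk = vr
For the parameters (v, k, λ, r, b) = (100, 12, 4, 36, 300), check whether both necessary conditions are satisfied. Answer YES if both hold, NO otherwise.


Condition (i): r(k − 1) = 36·11 = 396; λ(v − 1) = 4·99 = 396. Match? YES.
Condition (ii): bk = 300·12 = 3600; vr = 100·36 = 3600. Match? YES.
Both conditions hold? YES.

YES


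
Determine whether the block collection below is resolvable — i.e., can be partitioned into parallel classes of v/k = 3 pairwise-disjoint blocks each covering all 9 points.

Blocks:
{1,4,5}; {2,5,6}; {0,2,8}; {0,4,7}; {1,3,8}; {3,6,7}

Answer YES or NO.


v = 9, block size k = 3, number of blocks = 6.
For resolvability, blocks must partition into parallel classes of size v/k = 3.
Total blocks must therefore be a multiple of 3: 6 = 3·2 + 0 ⇒ divisible ✓.
Greedy packing gives 2 candidate class(es). Each should be a full parallel class (size 3, covers all 9 points).
  Class 1 (3 blocks): {1,4,5}; {0,2,8}; {3,6,7}. Points covered: [0, 1, 2, 3, 4, 5, 6, 7, 8].
  Class 2 (3 blocks): {2,5,6}; {0,4,7}; {1,3,8}. Points covered: [0, 1, 2, 3, 4, 5, 6, 7, 8].
All classes full (size 3)? YES. All classes cover every point? YES.
Resolvable? YES.

YES


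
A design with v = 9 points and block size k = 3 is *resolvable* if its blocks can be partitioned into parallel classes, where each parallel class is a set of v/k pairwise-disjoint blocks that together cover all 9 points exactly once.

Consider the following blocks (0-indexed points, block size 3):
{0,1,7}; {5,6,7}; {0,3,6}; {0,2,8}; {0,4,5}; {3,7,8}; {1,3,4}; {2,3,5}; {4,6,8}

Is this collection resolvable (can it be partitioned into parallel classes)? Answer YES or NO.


v = 9, block size k = 3, number of blocks = 9.
For resolvability, blocks must partition into parallel classes of size v/k = 3.
Total blocks must therefore be a multiple of 3: 9 = 3·3 + 0 ⇒ divisible ✓.
Consider block {0,3,6}. It intersects every other block in the collection, so no parallel class of size 3 can contain it.
Since every block must belong to some parallel class in a resolution, the collection cannot be partitioned into parallel classes.
Resolvable? NO.

NO


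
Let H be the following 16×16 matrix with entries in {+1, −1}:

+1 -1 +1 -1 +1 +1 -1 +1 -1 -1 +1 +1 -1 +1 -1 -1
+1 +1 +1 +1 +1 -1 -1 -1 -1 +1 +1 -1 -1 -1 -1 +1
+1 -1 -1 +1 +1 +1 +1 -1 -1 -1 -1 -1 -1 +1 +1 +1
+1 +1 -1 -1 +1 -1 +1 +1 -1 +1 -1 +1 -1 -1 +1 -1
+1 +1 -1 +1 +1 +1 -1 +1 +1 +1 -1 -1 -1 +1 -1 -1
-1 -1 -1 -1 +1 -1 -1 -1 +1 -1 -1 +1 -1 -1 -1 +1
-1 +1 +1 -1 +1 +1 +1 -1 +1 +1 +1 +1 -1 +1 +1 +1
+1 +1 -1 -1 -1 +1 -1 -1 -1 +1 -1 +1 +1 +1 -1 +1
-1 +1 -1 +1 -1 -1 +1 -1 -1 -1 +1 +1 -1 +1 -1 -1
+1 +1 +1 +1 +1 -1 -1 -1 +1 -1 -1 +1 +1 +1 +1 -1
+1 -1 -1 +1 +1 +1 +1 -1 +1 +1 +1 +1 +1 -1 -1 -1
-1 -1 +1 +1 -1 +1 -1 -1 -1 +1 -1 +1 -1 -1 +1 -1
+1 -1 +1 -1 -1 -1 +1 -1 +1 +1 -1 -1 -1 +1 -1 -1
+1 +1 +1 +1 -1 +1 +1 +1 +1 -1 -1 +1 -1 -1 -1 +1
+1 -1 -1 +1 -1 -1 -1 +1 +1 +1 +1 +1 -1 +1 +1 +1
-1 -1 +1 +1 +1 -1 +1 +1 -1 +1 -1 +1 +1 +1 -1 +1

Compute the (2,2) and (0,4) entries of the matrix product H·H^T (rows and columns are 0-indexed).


Row 0 of H: [1, -1, 1, -1, 1, 1, -1, 1, -1, -1, 1, 1, -1, 1, -1, -1].
Row 2 of H: [1, -1, -1, 1, 1, 1, 1, -1, -1, -1, -1, -1, -1, 1, 1, 1].
Row 4 of H: [1, 1, -1, 1, 1, 1, -1, 1, 1, 1, -1, -1, -1, 1, -1, -1].
(H·H^T)[2][2] = Σ_j H[2][j]·H[2][j] = (1)² + (-1)² + (-1)² + (1)² + (1)² + (1)² + (1)² + (-1)² + (-1)² + (-1)² + (-1)² + (-1)² + (-1)² + (1)² + (1)² + (1)² = 1 + 1 + 1 + 1 + 1 + 1 + 1 + 1 + 1 + 1 + 1 + 1 + 1 + 1 + 1 + 1 = 16.
(H·H^T)[0][4] = Σ_j H[0][j]·H[4][j] = (1)·(1) + (-1)·(1) + (1)·(-1) + (-1)·(1) + (1)·(1) + (1)·(1) + (-1)·(-1) + (1)·(1) + (-1)·(1) + (-1)·(1) + (1)·(-1) + (1)·(-1) + (-1)·(-1) + (1)·(1) + (-1)·(-1) + (-1)·(-1) = 1 + -1 + -1 + -1 + 1 + 1 + 1 + 1 + -1 + -1 + -1 + -1 + 1 + 1 + 1 + 1 = 2.
Rows 0 and 4 are not orthogonal (dot product = 2 ≠ 0), so H is not a Hadamard matrix.

(2,2) entry = 16; (0,4) entry = 2.


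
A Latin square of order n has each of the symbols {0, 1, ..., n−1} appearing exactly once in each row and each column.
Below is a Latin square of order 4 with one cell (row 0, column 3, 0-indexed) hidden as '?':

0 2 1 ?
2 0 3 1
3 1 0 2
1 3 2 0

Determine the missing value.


Row 0 contains symbols [0, 1, 2] — missing [3].
Column 3 contains symbols [0, 1, 2] — missing [3].
The missing symbol must appear in both missing sets; intersection = [3].
Therefore the hidden value is 3.

Missing value = 3.


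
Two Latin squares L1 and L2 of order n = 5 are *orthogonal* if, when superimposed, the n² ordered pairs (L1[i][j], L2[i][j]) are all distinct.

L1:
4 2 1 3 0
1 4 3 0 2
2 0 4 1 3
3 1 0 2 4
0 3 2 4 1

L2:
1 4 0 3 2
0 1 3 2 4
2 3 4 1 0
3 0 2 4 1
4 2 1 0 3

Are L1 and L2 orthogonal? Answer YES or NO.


Form the n² = 25 superimposed pairs (L1[i][j], L2[i][j]), row by row (rows and columns indexed from 0):
row 0: (4,1) (2,4) (1,0) (3,3) (0,2)
row 1: (1,0) (4,1) (3,3) (0,2) (2,4)
row 2: (2,2) (0,3) (4,4) (1,1) (3,0)
row 3: (3,3) (1,0) (0,2) (2,4) (4,1)
row 4: (0,4) (3,2) (2,1) (4,0) (1,3)
Orthogonality requires all 25 pairs distinct.
But the pair (1,0) repeats: cell (0,2) has L1 = 1, L2 = 0, and cell (1,0) has L1 = 1, L2 = 0.
A repeated pair means some other pair never occurs (only 15 distinct pairs out of 25), so the squares are not orthogonal.
Conclusion: NO.

NO


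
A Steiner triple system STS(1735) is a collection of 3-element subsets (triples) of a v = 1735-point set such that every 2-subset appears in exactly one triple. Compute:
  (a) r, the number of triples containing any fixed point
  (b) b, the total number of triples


An STS(v) is a 2-(v, 3, 1) BIBD: block size k = 3, λ = 1.
Replication: r(k − 1) = λ(v − 1) ⇒ r·2 = 1735 − 1 = 1734 ⇒ r = 867.
Block count: bk = vr ⇒ b·3 = 1735·867 = 1504245 ⇒ b = 501415.
(Check via b = v(v − 1)/6 = 1735·1734/6 = 3008490/6 = 501415.)

r = 867, b = 501415.


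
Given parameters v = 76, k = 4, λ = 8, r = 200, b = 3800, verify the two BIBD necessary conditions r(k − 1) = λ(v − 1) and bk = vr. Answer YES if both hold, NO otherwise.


Condition (i): r(k − 1) = 200·3 = 600; λ(v − 1) = 8·75 = 600. Match? YES.
Condition (ii): bk = 3800·4 = 15200; vr = 76·200 = 15200. Match? YES.
Both conditions hold? YES.

YES


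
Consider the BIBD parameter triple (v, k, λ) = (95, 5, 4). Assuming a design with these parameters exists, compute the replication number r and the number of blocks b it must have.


Any 2-(v, k, λ) BIBD satisfies two necessary conditions:
  (i)  Each point sits in r blocks, and counting incidences through any fixed point gives r(k − 1) = λ(v − 1), so r = λ(v − 1)/(k − 1).
  (ii) Total incidences bk = vr, so b = vr/k.
Step 1: r = λ(v − 1)/(k − 1) = 4·(95 − 1)/(5 − 1) = 4·94/4 = 376/4 = 94.
Step 2: b = vr/k = 95·94/5 = 8930/5 = 1786.
Check integrality: r = 94 ∈ Z ✓, b = 1786 ∈ Z ✓.
(These identities are necessary conditions: they determine r and b for any design with these parameters, but do not by themselves prove that one exists.)

r = 94, b = 1786.


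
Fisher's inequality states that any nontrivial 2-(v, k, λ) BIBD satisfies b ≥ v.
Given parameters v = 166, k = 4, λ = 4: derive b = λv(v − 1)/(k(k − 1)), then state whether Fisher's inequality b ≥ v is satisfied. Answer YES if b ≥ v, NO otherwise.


b = λv(v − 1)/(k(k − 1)) = 4·166·165/(4·3) = 109560/12 = 9130.
Compare with v = 166: b ≥ v, so Fisher's inequality holds.

YES


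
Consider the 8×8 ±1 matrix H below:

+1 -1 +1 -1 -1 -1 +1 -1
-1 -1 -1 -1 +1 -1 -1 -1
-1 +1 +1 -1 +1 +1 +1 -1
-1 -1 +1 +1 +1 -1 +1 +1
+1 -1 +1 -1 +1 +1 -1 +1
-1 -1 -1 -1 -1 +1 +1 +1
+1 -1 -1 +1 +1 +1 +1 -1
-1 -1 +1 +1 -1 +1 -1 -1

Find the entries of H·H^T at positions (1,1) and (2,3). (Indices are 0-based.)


Row 1 of H: [-1, -1, -1, -1, 1, -1, -1, -1].
Row 2 of H: [-1, 1, 1, -1, 1, 1, 1, -1].
Row 3 of H: [-1, -1, 1, 1, 1, -1, 1, 1].
(H·H^T)[1][1] = Σ_j H[1][j]·H[1][j] = (-1)² + (-1)² + (-1)² + (-1)² + (1)² + (-1)² + (-1)² + (-1)² = 1 + 1 + 1 + 1 + 1 + 1 + 1 + 1 = 8.
(H·H^T)[2][3] = Σ_j H[2][j]·H[3][j] = (-1)·(-1) + (1)·(-1) + (1)·(1) + (-1)·(1) + (1)·(1) + (1)·(-1) + (1)·(1) + (-1)·(1) = 1 + -1 + 1 + -1 + 1 + -1 + 1 + -1 = 0.
So rows 2 and 3 are orthogonal; the diagonal entry equals n = 8.

(1,1) entry = 8; (2,3) entry = 0.


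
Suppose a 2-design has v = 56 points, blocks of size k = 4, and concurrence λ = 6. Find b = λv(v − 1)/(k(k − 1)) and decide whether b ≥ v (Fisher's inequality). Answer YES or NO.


b = λv(v − 1)/(k(k − 1)) = 6·56·55/(4·3) = 18480/12 = 1540.
Compare with v = 56: b ≥ v, so Fisher's inequality holds.

YES


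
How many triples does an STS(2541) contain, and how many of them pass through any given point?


An STS(v) is a 2-(v, 3, 1) BIBD: block size k = 3, λ = 1.
Replication: r(k − 1) = λ(v − 1) ⇒ r·2 = 2541 − 1 = 2540 ⇒ r = 1270.
Block count: b = v(v − 1)/6 = 2541·2540/6 = 6454140/6 = 1075690.

r = 1270, b = 1075690.


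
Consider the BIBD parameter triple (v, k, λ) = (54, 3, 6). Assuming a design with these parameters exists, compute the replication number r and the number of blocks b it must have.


Any 2-(v, k, λ) BIBD satisfies two necessary conditions:
  (i)  Each point sits in r blocks, and counting incidences through any fixed point gives r(k − 1) = λ(v − 1), so r = λ(v − 1)/(k − 1).
  (ii) Total incidences bk = vr, so b = vr/k.
Step 1: r = λ(v − 1)/(k − 1) = 6·(54 − 1)/(3 − 1) = 6·53/2 = 318/2 = 159.
Step 2: b = vr/k = 54·159/3 = 8586/3 = 2862.
Check integrality: r = 159 ∈ Z ✓, b = 2862 ∈ Z ✓.
(These identities are necessary conditions: they determine r and b for any design with these parameters, but do not by themselves prove that one exists.)

r = 159, b = 2862.


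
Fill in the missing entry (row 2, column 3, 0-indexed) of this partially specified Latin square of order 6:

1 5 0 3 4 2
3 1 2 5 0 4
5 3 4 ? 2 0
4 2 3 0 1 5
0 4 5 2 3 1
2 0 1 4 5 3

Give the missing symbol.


Row 2 contains symbols [0, 2, 3, 4, 5] — missing [1].
Column 3 contains symbols [0, 2, 3, 4, 5] — missing [1].
The missing symbol must appear in both missing sets; intersection = [1].
Therefore the hidden value is 1.

Missing value = 1.


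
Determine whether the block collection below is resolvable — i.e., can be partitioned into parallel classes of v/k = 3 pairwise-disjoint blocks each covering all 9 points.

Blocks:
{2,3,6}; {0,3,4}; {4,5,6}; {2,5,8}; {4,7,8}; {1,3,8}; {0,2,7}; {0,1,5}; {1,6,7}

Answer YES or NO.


v = 9, block size k = 3, number of blocks = 9.
For resolvability, blocks must partition into parallel classes of size v/k = 3.
Total blocks must therefore be a multiple of 3: 9 = 3·3 + 0 ⇒ divisible ✓.
Greedy packing gives 3 candidate class(es). Each should be a full parallel class (size 3, covers all 9 points).
  Class 1 (3 blocks): {2,3,6}; {4,7,8}; {0,1,5}. Points covered: [0, 1, 2, 3, 4, 5, 6, 7, 8].
  Class 2 (3 blocks): {0,3,4}; {2,5,8}; {1,6,7}. Points covered: [0, 1, 2, 3, 4, 5, 6, 7, 8].
  Class 3 (3 blocks): {4,5,6}; {1,3,8}; {0,2,7}. Points covered: [0, 1, 2, 3, 4, 5, 6, 7, 8].
All classes full (size 3)? YES. All classes cover every point? YES.
Resolvable? YES.

YES


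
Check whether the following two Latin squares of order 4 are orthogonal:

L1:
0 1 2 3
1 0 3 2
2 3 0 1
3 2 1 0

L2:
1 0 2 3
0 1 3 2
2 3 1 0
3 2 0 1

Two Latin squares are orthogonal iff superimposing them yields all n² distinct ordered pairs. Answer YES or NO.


Form the n² = 16 superimposed pairs (L1[i][j], L2[i][j]), row by row (rows and columns indexed from 0):
row 0: (0,1) (1,0) (2,2) (3,3)
row 1: (1,0) (0,1) (3,3) (2,2)
row 2: (2,2) (3,3) (0,1) (1,0)
row 3: (3,3) (2,2) (1,0) (0,1)
Orthogonality requires all 16 pairs distinct.
But the pair (1,0) repeats: cell (0,1) has L1 = 1, L2 = 0, and cell (1,0) has L1 = 1, L2 = 0.
A repeated pair means some other pair never occurs (only 4 distinct pairs out of 16), so the squares are not orthogonal.
Conclusion: NO.

NO


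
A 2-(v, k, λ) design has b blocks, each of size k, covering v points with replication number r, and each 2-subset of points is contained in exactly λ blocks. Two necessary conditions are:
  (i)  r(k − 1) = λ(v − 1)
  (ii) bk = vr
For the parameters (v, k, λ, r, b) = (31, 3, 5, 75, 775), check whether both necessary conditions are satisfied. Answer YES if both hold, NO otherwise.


Condition (i): r(k − 1) = 75·2 = 150; λ(v − 1) = 5·30 = 150. Match? YES.
Condition (ii): bk = 775·3 = 2325; vr = 31·75 = 2325. Match? YES.
Both conditions hold? YES.

YES


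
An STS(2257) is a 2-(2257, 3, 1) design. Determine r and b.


An STS(v) is a 2-(v, 3, 1) BIBD: block size k = 3, λ = 1.
Replication: r(k − 1) = λ(v − 1) ⇒ r·2 = 2257 − 1 = 2256 ⇒ r = 1128.
Block count: bk = vr ⇒ b·3 = 2257·1128 = 2545896 ⇒ b = 848632.
(Check via b = v(v − 1)/6 = 2257·2256/6 = 5091792/6 = 848632.)

r = 1128, b = 848632.


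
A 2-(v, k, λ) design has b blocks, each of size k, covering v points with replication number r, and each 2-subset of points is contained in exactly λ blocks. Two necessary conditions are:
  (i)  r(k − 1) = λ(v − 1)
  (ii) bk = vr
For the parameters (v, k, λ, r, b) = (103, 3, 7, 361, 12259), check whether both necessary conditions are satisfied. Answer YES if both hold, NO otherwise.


Condition (i): r(k − 1) = 361·2 = 722; λ(v − 1) = 7·102 = 714. Match? NO.
Condition (ii): bk = 12259·3 = 36777; vr = 103·361 = 37183. Match? NO.
Both conditions hold? NO.

NO


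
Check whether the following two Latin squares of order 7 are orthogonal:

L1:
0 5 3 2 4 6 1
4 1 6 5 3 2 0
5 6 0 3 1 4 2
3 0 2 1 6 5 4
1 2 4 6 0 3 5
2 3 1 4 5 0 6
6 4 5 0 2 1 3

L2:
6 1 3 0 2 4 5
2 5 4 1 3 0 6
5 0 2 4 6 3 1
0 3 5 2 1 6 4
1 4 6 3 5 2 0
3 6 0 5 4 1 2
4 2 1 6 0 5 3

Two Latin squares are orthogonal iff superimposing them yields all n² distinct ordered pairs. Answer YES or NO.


Form the n² = 49 superimposed pairs (L1[i][j], L2[i][j]), row by row (rows and columns indexed from 0):
row 0: (0,6) (5,1) (3,3) (2,0) (4,2) (6,4) (1,5)
row 1: (4,2) (1,5) (6,4) (5,1) (3,3) (2,0) (0,6)
row 2: (5,5) (6,0) (0,2) (3,4) (1,6) (4,3) (2,1)
row 3: (3,0) (0,3) (2,5) (1,2) (6,1) (5,6) (4,4)
row 4: (1,1) (2,4) (4,6) (6,3) (0,5) (3,2) (5,0)
row 5: (2,3) (3,6) (1,0) (4,5) (5,4) (0,1) (6,2)
row 6: (6,4) (4,2) (5,1) (0,6) (2,0) (1,5) (3,3)
Orthogonality requires all 49 pairs distinct.
But the pair (4,2) repeats: cell (0,4) has L1 = 4, L2 = 2, and cell (1,0) has L1 = 4, L2 = 2.
A repeated pair means some other pair never occurs (only 35 distinct pairs out of 49), so the squares are not orthogonal.
Conclusion: NO.

NO


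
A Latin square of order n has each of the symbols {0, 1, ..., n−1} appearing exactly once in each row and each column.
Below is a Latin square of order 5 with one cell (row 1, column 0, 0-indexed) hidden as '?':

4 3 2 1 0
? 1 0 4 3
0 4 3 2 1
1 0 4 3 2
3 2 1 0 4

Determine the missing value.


Row 1 contains symbols [0, 1, 3, 4] — missing [2].
Column 0 contains symbols [0, 1, 3, 4] — missing [2].
The missing symbol must appear in both missing sets; intersection = [2].
Therefore the hidden value is 2.

Missing value = 2.


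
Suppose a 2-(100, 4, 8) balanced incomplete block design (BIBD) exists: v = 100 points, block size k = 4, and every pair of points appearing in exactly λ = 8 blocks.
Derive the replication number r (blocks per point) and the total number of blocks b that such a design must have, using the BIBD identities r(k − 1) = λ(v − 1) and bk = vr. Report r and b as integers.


Any 2-(v, k, λ) BIBD satisfies two necessary conditions:
  (i)  Each point sits in r blocks, and counting incidences through any fixed point gives r(k − 1) = λ(v − 1), so r = λ(v − 1)/(k − 1).
  (ii) Total incidences bk = vr, so b = vr/k.
Step 1: r = λ(v − 1)/(k − 1) = 8·(100 − 1)/(4 − 1) = 8·99/3 = 792/3 = 264.
Step 2: b = vr/k = 100·264/4 = 26400/4 = 6600.
Check integrality: r = 264 ∈ Z ✓, b = 6600 ∈ Z ✓.
(These identities are necessary conditions: they determine r and b for any design with these parameters, but do not by themselves prove that one exists.)

r = 264, b = 6600.


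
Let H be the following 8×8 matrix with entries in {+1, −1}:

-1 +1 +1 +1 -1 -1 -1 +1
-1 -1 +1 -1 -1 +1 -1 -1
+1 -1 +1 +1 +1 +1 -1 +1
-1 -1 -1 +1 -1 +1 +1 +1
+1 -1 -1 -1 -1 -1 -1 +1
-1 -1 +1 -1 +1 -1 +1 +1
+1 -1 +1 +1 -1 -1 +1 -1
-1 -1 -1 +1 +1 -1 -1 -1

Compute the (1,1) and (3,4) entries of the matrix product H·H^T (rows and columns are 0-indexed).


Row 1 of H: [-1, -1, 1, -1, -1, 1, -1, -1].
Row 3 of H: [-1, -1, -1, 1, -1, 1, 1, 1].
Row 4 of H: [1, -1, -1, -1, -1, -1, -1, 1].
(H·H^T)[1][1] = Σ_j H[1][j]·H[1][j] = (-1)² + (-1)² + (1)² + (-1)² + (-1)² + (1)² + (-1)² + (-1)² = 1 + 1 + 1 + 1 + 1 + 1 + 1 + 1 = 8.
(H·H^T)[3][4] = Σ_j H[3][j]·H[4][j] = (-1)·(1) + (-1)·(-1) + (-1)·(-1) + (1)·(-1) + (-1)·(-1) + (1)·(-1) + (1)·(-1) + (1)·(1) = -1 + 1 + 1 + -1 + 1 + -1 + -1 + 1 = 0.
So rows 3 and 4 are orthogonal; the diagonal entry equals n = 8.

(1,1) entry = 8; (3,4) entry = 0.


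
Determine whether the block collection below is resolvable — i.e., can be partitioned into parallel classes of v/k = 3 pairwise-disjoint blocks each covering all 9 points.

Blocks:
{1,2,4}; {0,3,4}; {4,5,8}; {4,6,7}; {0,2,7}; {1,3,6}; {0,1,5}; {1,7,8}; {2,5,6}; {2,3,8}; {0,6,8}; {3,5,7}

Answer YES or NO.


v = 9, block size k = 3, number of blocks = 12.
For resolvability, blocks must partition into parallel classes of size v/k = 3.
Total blocks must therefore be a multiple of 3: 12 = 3·4 + 0 ⇒ divisible ✓.
Greedy packing gives 4 candidate class(es). Each should be a full parallel class (size 3, covers all 9 points).
  Class 1 (3 blocks): {1,2,4}; {0,6,8}; {3,5,7}. Points covered: [0, 1, 2, 3, 4, 5, 6, 7, 8].
  Class 2 (3 blocks): {0,3,4}; {1,7,8}; {2,5,6}. Points covered: [0, 1, 2, 3, 4, 5, 6, 7, 8].
  Class 3 (3 blocks): {4,5,8}; {0,2,7}; {1,3,6}. Points covered: [0, 1, 2, 3, 4, 5, 6, 7, 8].
  Class 4 (3 blocks): {4,6,7}; {0,1,5}; {2,3,8}. Points covered: [0, 1, 2, 3, 4, 5, 6, 7, 8].
All classes full (size 3)? YES. All classes cover every point? YES.
Resolvable? YES.

YES


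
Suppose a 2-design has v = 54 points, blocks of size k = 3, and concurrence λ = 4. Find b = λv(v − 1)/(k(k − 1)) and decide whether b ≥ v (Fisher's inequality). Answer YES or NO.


b = λv(v − 1)/(k(k − 1)) = 4·54·53/(3·2) = 11448/6 = 1908.
Compare with v = 54: b ≥ v, so Fisher's inequality holds.

YES


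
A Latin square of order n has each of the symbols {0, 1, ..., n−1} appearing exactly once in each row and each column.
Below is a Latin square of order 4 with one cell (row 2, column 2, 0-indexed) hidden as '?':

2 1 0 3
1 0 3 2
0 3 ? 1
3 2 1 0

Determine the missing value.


Row 2 contains symbols [0, 1, 3] — missing [2].
Column 2 contains symbols [0, 1, 3] — missing [2].
The missing symbol must appear in both missing sets; intersection = [2].
Therefore the hidden value is 2.

Missing value = 2.


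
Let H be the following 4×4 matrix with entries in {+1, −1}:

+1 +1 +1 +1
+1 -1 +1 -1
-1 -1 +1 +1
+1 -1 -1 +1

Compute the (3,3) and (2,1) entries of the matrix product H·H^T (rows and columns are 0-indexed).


Row 1 of H: [1, -1, 1, -1].
Row 2 of H: [-1, -1, 1, 1].
Row 3 of H: [1, -1, -1, 1].
(H·H^T)[3][3] = Σ_j H[3][j]·H[3][j] = (1)² + (-1)² + (-1)² + (1)² = 1 + 1 + 1 + 1 = 4.
(H·H^T)[2][1] = Σ_j H[2][j]·H[1][j] = (-1)·(1) + (-1)·(-1) + (1)·(1) + (1)·(-1) = -1 + 1 + 1 + -1 = 0.
So rows 2 and 1 are orthogonal; the diagonal entry equals n = 4.

(3,3) entry = 4; (2,1) entry = 0.


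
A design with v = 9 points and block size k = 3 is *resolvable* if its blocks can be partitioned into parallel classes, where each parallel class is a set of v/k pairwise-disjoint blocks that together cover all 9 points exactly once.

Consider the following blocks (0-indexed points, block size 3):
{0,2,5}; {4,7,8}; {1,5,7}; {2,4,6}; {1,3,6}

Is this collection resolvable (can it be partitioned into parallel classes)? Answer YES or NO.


v = 9, block size k = 3, number of blocks = 5.
For resolvability, blocks must partition into parallel classes of size v/k = 3.
Total blocks must therefore be a multiple of 3: 5 = 3·1 + 2 ⇒ not divisible ✗.
Resolvable? NO.

NO


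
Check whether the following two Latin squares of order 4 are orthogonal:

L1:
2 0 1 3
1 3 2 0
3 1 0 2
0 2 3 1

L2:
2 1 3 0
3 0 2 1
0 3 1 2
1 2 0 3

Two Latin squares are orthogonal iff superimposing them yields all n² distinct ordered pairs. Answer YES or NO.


Form the n² = 16 superimposed pairs (L1[i][j], L2[i][j]), row by row (rows and columns indexed from 0):
row 0: (2,2) (0,1) (1,3) (3,0)
row 1: (1,3) (3,0) (2,2) (0,1)
row 2: (3,0) (1,3) (0,1) (2,2)
row 3: (0,1) (2,2) (3,0) (1,3)
Orthogonality requires all 16 pairs distinct.
But the pair (1,3) repeats: cell (0,2) has L1 = 1, L2 = 3, and cell (1,0) has L1 = 1, L2 = 3.
A repeated pair means some other pair never occurs (only 4 distinct pairs out of 16), so the squares are not orthogonal.
Conclusion: NO.

NO


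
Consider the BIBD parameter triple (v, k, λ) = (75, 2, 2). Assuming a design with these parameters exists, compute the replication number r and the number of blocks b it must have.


Any 2-(v, k, λ) BIBD satisfies two necessary conditions:
  (i)  Each point sits in r blocks, and counting incidences through any fixed point gives r(k − 1) = λ(v − 1), so r = λ(v − 1)/(k − 1).
  (ii) Total incidences bk = vr, so b = vr/k.
Step 1: r = λ(v − 1)/(k − 1) = 2·(75 − 1)/(2 − 1) = 2·74/1 = 148/1 = 148.
Step 2: b = vr/k = 75·148/2 = 11100/2 = 5550.
Check integrality: r = 148 ∈ Z ✓, b = 5550 ∈ Z ✓.
(These identities are necessary conditions: they determine r and b for any design with these parameters, but do not by themselves prove that one exists.)

r = 148, b = 5550.


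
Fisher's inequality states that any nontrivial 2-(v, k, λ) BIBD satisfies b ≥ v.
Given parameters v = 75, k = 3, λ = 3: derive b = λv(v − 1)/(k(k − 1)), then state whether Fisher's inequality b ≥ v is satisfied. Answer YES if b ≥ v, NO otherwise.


b = λv(v − 1)/(k(k − 1)) = 3·75·74/(3·2) = 16650/6 = 2775.
Compare with v = 75: b ≥ v, so Fisher's inequality holds.

YES


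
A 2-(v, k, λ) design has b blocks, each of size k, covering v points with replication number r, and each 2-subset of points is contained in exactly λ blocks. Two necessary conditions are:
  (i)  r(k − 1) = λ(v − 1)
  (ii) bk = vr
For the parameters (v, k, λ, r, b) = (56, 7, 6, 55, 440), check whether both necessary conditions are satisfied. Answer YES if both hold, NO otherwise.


Condition (i): r(k − 1) = 55·6 = 330; λ(v − 1) = 6·55 = 330. Match? YES.
Condition (ii): bk = 440·7 = 3080; vr = 56·55 = 3080. Match? YES.
Both conditions hold? YES.

YES


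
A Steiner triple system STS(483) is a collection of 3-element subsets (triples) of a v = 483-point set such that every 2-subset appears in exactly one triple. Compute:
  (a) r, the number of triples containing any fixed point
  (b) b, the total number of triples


An STS(v) is a 2-(v, 3, 1) BIBD: block size k = 3, λ = 1.
Replication: r(k − 1) = λ(v − 1) ⇒ r·2 = 483 − 1 = 482 ⇒ r = 241.
Block count: b = v(v − 1)/6 = 483·482/6 = 232806/6 = 38801.
(Check via bk = vr: 38801·3 = 116403 = 483·241 = 116403 ✓.)

r = 241, b = 38801.


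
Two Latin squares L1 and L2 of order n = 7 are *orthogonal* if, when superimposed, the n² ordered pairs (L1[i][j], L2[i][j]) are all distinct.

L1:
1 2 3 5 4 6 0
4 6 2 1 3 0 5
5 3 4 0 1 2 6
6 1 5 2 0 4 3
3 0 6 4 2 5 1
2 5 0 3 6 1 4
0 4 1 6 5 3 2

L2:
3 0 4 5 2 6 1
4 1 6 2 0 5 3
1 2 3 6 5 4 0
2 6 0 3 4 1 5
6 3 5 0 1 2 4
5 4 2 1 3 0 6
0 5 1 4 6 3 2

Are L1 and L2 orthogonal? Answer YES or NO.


Form the n² = 49 superimposed pairs (L1[i][j], L2[i][j]), row by row (rows and columns indexed from 0):
row 0: (1,3) (2,0) (3,4) (5,5) (4,2) (6,6) (0,1)
row 1: (4,4) (6,1) (2,6) (1,2) (3,0) (0,5) (5,3)
row 2: (5,1) (3,2) (4,3) (0,6) (1,5) (2,4) (6,0)
row 3: (6,2) (1,6) (5,0) (2,3) (0,4) (4,1) (3,5)
row 4: (3,6) (0,3) (6,5) (4,0) (2,1) (5,2) (1,4)
row 5: (2,5) (5,4) (0,2) (3,1) (6,3) (1,0) (4,6)
row 6: (0,0) (4,5) (1,1) (6,4) (5,6) (3,3) (2,2)
Orthogonality requires all 49 pairs distinct.
Check by first coordinate: for each symbol s of L1, list the L2 entries in the n cells where L1 = s; they must all differ.
  L1 = 0: L2 entries (in reading order) 1, 5, 6, 4, 3, 2, 0 — all 7 distinct ✓
  L1 = 1: L2 entries (in reading order) 3, 2, 5, 6, 4, 0, 1 — all 7 distinct ✓
  L1 = 2: L2 entries (in reading order) 0, 6, 4, 3, 1, 5, 2 — all 7 distinct ✓
  L1 = 3: L2 entries (in reading order) 4, 0, 2, 5, 6, 1, 3 — all 7 distinct ✓
  L1 = 4: L2 entries (in reading order) 2, 4, 3, 1, 0, 6, 5 — all 7 distinct ✓
  L1 = 5: L2 entries (in reading order) 5, 3, 1, 0, 2, 4, 6 — all 7 distinct ✓
  L1 = 6: L2 entries (in reading order) 6, 1, 0, 2, 5, 3, 4 — all 7 distinct ✓
Every symbol of L1 meets every symbol of L2 exactly once, so all 49 pairs are distinct (49 of 49).
Conclusion: YES.

YES


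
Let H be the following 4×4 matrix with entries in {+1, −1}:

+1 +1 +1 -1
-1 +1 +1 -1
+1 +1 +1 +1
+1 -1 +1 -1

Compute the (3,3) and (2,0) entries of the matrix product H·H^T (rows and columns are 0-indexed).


Row 0 of H: [1, 1, 1, -1].
Row 2 of H: [1, 1, 1, 1].
Row 3 of H: [1, -1, 1, -1].
(H·H^T)[3][3] = Σ_j H[3][j]·H[3][j] = (1)² + (-1)² + (1)² + (-1)² = 1 + 1 + 1 + 1 = 4.
(H·H^T)[2][0] = Σ_j H[2][j]·H[0][j] = (1)·(1) + (1)·(1) + (1)·(1) + (1)·(-1) = 1 + 1 + 1 + -1 = 2.
Rows 2 and 0 are not orthogonal (dot product = 2 ≠ 0), so H is not a Hadamard matrix.

(3,3) entry = 4; (2,0) entry = 2.


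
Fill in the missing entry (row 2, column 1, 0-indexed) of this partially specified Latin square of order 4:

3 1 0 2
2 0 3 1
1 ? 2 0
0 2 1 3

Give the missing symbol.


Row 2 contains symbols [0, 1, 2] — missing [3].
Column 1 contains symbols [0, 1, 2] — missing [3].
The missing symbol must appear in both missing sets; intersection = [3].
Therefore the hidden value is 3.

Missing value = 3.


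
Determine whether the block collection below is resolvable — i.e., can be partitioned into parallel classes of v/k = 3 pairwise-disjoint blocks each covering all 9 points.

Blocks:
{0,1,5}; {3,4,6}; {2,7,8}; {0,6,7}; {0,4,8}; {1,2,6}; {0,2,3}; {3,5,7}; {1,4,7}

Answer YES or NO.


v = 9, block size k = 3, number of blocks = 9.
For resolvability, blocks must partition into parallel classes of size v/k = 3.
Total blocks must therefore be a multiple of 3: 9 = 3·3 + 0 ⇒ divisible ✓.
Consider block {0,6,7}. It intersects every other block in the collection, so no parallel class of size 3 can contain it.
Since every block must belong to some parallel class in a resolution, the collection cannot be partitioned into parallel classes.
Resolvable? NO.

NO


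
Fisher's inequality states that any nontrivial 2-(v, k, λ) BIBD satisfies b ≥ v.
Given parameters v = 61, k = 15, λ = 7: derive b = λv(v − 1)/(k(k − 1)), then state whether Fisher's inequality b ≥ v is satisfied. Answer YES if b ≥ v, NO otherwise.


b = λv(v − 1)/(k(k − 1)) = 7·61·60/(15·14) = 25620/210 = 122.
Compare with v = 61: b ≥ v, so Fisher's inequality holds.

YES


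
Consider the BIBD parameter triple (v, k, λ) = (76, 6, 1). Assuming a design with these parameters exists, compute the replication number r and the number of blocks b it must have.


Any 2-(v, k, λ) BIBD satisfies two necessary conditions:
  (i)  Each point sits in r blocks, and counting incidences through any fixed point gives r(k − 1) = λ(v − 1), so r = λ(v − 1)/(k − 1).
  (ii) Total incidences bk = vr, so b = vr/k.
Step 1: r = λ(v − 1)/(k − 1) = 1·(76 − 1)/(6 − 1) = 1·75/5 = 75/5 = 15.
Step 2: b = vr/k = 76·15/6 = 1140/6 = 190.
Check integrality: r = 15 ∈ Z ✓, b = 190 ∈ Z ✓.
(These identities are necessary conditions: they determine r and b for any design with these parameters, but do not by themselves prove that one exists.)

r = 15, b = 190.


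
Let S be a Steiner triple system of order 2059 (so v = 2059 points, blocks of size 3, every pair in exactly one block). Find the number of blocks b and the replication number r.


An STS(v) is a 2-(v, 3, 1) BIBD: block size k = 3, λ = 1.
Replication: r(k − 1) = λ(v − 1) ⇒ r·2 = 2059 − 1 = 2058 ⇒ r = 1029.
Block count: b = v(v − 1)/6 = 2059·2058/6 = 4237422/6 = 706237.

r = 1029, b = 706237.


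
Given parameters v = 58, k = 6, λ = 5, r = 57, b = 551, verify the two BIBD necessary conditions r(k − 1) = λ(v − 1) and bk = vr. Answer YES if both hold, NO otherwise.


Condition (i): r(k − 1) = 57·5 = 285; λ(v − 1) = 5·57 = 285. Match? YES.
Condition (ii): bk = 551·6 = 3306; vr = 58·57 = 3306. Match? YES.
Both conditions hold? YES.

YES


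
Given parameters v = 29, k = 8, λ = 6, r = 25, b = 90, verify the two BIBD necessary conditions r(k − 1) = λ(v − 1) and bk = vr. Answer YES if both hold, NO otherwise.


Condition (i): r(k − 1) = 25·7 = 175; λ(v − 1) = 6·28 = 168. Match? NO.
Condition (ii): bk = 90·8 = 720; vr = 29·25 = 725. Match? NO.
Both conditions hold? NO.

NO


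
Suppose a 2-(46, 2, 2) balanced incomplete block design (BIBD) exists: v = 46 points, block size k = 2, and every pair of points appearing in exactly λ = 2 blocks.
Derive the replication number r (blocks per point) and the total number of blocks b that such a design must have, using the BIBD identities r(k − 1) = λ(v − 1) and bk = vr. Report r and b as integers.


Any 2-(v, k, λ) BIBD satisfies two necessary conditions:
  (i)  Each point sits in r blocks, and counting incidences through any fixed point gives r(k − 1) = λ(v − 1), so r = λ(v − 1)/(k − 1).
  (ii) Total incidences bk = vr, so b = vr/k.
Step 1: r = λ(v − 1)/(k − 1) = 2·(46 − 1)/(2 − 1) = 2·45/1 = 90/1 = 90.
Step 2: b = vr/k = 46·90/2 = 4140/2 = 2070.
Check integrality: r = 90 ∈ Z ✓, b = 2070 ∈ Z ✓.
(These identities are necessary conditions: they determine r and b for any design with these parameters, but do not by themselves prove that one exists.)

r = 90, b = 2070.


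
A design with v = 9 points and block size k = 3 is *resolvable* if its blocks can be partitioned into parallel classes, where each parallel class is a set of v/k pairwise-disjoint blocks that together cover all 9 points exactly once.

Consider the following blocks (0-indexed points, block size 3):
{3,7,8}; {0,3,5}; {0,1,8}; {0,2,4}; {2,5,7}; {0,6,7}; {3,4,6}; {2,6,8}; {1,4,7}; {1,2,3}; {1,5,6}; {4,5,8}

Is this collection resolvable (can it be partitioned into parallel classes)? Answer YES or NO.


v = 9, block size k = 3, number of blocks = 12.
For resolvability, blocks must partition into parallel classes of size v/k = 3.
Total blocks must therefore be a multiple of 3: 12 = 3·4 + 0 ⇒ divisible ✓.
Greedy packing gives 4 candidate class(es). Each should be a full parallel class (size 3, covers all 9 points).
  Class 1 (3 blocks): {3,7,8}; {0,2,4}; {1,5,6}. Points covered: [0, 1, 2, 3, 4, 5, 6, 7, 8].
  Class 2 (3 blocks): {0,3,5}; {2,6,8}; {1,4,7}. Points covered: [0, 1, 2, 3, 4, 5, 6, 7, 8].
  Class 3 (3 blocks): {0,1,8}; {2,5,7}; {3,4,6}. Points covered: [0, 1, 2, 3, 4, 5, 6, 7, 8].
  Class 4 (3 blocks): {0,6,7}; {1,2,3}; {4,5,8}. Points covered: [0, 1, 2, 3, 4, 5, 6, 7, 8].
All classes full (size 3)? YES. All classes cover every point? YES.
Resolvable? YES.

YES


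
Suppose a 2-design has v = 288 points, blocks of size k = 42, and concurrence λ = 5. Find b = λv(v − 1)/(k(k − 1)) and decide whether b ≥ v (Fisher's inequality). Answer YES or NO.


r = λ(v − 1)/(k − 1) = 5·287/41 = 35.
b = vr/k = 288·35/42 = 240.
Fisher's inequality: b ≥ v ⇔ 240 ≥ 288? NO.

NO


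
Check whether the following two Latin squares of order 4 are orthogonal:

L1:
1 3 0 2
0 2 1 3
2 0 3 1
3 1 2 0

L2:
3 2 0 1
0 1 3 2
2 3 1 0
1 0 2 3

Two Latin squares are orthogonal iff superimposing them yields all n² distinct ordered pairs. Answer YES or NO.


Form the n² = 16 superimposed pairs (L1[i][j], L2[i][j]), row by row (rows and columns indexed from 0):
row 0: (1,3) (3,2) (0,0) (2,1)
row 1: (0,0) (2,1) (1,3) (3,2)
row 2: (2,2) (0,3) (3,1) (1,0)
row 3: (3,1) (1,0) (2,2) (0,3)
Orthogonality requires all 16 pairs distinct.
But the pair (0,0) repeats: cell (0,2) has L1 = 0, L2 = 0, and cell (1,0) has L1 = 0, L2 = 0.
A repeated pair means some other pair never occurs (only 8 distinct pairs out of 16), so the squares are not orthogonal.
Conclusion: NO.

NO


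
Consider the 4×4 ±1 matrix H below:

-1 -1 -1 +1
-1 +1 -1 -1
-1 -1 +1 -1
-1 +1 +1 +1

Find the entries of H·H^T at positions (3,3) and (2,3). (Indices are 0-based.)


Row 2 of H: [-1, -1, 1, -1].
Row 3 of H: [-1, 1, 1, 1].
(H·H^T)[3][3] = Σ_j H[3][j]·H[3][j] = (-1)² + (1)² + (1)² + (1)² = 1 + 1 + 1 + 1 = 4.
(H·H^T)[2][3] = Σ_j H[2][j]·H[3][j] = (-1)·(-1) + (-1)·(1) + (1)·(1) + (-1)·(1) = 1 + -1 + 1 + -1 = 0.
So rows 2 and 3 are orthogonal; the diagonal entry equals n = 4.

(3,3) entry = 4; (2,3) entry = 0.


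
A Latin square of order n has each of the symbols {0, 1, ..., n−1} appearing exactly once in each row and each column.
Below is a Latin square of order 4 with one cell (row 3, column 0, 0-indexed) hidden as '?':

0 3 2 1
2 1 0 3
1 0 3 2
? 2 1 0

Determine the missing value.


Row 3 contains symbols [0, 1, 2] — missing [3].
Column 0 contains symbols [0, 1, 2] — missing [3].
The missing symbol must appear in both missing sets; intersection = [3].
Therefore the hidden value is 3.

Missing value = 3.


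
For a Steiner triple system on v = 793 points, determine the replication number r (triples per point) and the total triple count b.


An STS(v) is a 2-(v, 3, 1) BIBD: block size k = 3, λ = 1.
Replication: r(k − 1) = λ(v − 1) ⇒ r·2 = 793 − 1 = 792 ⇒ r = 396.
Block count: b = v(v − 1)/6 = 793·792/6 = 628056/6 = 104676.
(Check via bk = vr: 104676·3 = 314028 = 793·396 = 314028 ✓.)

r = 396, b = 104676.
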